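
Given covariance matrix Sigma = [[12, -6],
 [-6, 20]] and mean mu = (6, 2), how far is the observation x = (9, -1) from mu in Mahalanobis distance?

Step 1 — centre the observation: (x - mu) = (3, -3).

Step 2 — invert Sigma. det(Sigma) = 12·20 - (-6)² = 204.
  Sigma^{-1} = (1/det) · [[d, -b], [-b, a]] = [[0.098, 0.0294],
 [0.0294, 0.0588]].

Step 3 — form the quadratic (x - mu)^T · Sigma^{-1} · (x - mu):
  Sigma^{-1} · (x - mu) = (0.2059, -0.0882).
  (x - mu)^T · [Sigma^{-1} · (x - mu)] = (3)·(0.2059) + (-3)·(-0.0882) = 0.8824.

Step 4 — take square root: d = √(0.8824) ≈ 0.9393.

d(x, mu) = √(0.8824) ≈ 0.9393


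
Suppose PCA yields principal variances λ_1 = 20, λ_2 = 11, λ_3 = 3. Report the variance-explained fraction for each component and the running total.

Step 1 — total variance = trace(Sigma) = Σ λ_i = 20 + 11 + 3 = 34.

Step 2 — fraction explained by component i = λ_i / Σ λ:
  PC1: 20/34 = 0.5882
  PC2: 11/34 = 0.3235
  PC3: 3/34 = 0.0882

Step 3 — cumulative fraction after k components = (λ_1 + ... + λ_k) / Σ λ:
  k = 1: 20/34 = 0.5882
  k = 2: (20 + 11)/34 = 31/34 = 0.9118
  k = 3: (20 + 11 + 3)/34 = 34/34 = 1

Summary (fraction, with percent):

explained: PC1 0.5882 (58.82%), PC2 0.3235 (32.35%), PC3 0.0882 (8.82%);  cumulative: 0.5882, 0.9118, 1


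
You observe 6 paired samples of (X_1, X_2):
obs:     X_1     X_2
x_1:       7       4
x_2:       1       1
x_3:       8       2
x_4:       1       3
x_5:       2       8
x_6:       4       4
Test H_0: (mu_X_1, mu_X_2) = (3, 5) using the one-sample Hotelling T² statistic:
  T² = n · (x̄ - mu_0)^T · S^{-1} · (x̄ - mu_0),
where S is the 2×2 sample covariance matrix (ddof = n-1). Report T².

Step 1 — sample mean vector:
  mean(X_1) = (7 + 1 + 8 + 1 + 2 + 4) / 6 = 23/6 = 3.8333
  mean(X_2) = (4 + 1 + 2 + 3 + 8 + 4) / 6 = 22/6 = 3.6667
  x̄ = (3.8333, 3.6667),  deviation x̄ - mu_0 = (3.8333, 3.6667) - (3, 5) = (0.8333, -1.3333).

Step 2 — sample covariance matrix, S[i,j] = (1/(n-1)) · Σ_k (x_{k,i} - mean_i) · (x_{k,j} - mean_j), divisor n-1 = 5:
  S[X_1,X_1] = ((3.1667)·(3.1667) + (-2.8333)·(-2.8333) + (4.1667)·(4.1667) + (-2.8333)·(-2.8333) + (-1.8333)·(-1.8333) + (0.1667)·(0.1667)) / 5 = 46.8333/5 = 9.3667
  S[X_1,X_2] = ((3.1667)·(0.3333) + (-2.8333)·(-2.6667) + (4.1667)·(-1.6667) + (-2.8333)·(-0.6667) + (-1.8333)·(4.3333) + (0.1667)·(0.3333)) / 5 = -4.3333/5 = -0.8667
  S[X_2,X_2] = ((0.3333)·(0.3333) + (-2.6667)·(-2.6667) + (-1.6667)·(-1.6667) + (-0.6667)·(-0.6667) + (4.3333)·(4.3333) + (0.3333)·(0.3333)) / 5 = 29.3333/5 = 5.8667
  S = [[9.3667, -0.8667],
 [-0.8667, 5.8667]].

Step 3 — invert S. det(S) = 9.3667·5.8667 - (-0.8667)² = 54.2.
  S^{-1} = (1/det) · [[d, -b], [-b, a]] = [[0.1082, 0.016],
 [0.016, 0.1728]].

Step 4 — quadratic form (x̄ - mu_0)^T · S^{-1} · (x̄ - mu_0):
  S^{-1} · (x̄ - mu_0) = (0.0689, -0.2171),
  (x̄ - mu_0)^T · [...] = (0.8333)·(0.0689) + (-1.3333)·(-0.2171) = 0.3469.

Step 5 — scale by n: T² = 6 · 0.3469 = 2.0812.

T² ≈ 2.0812


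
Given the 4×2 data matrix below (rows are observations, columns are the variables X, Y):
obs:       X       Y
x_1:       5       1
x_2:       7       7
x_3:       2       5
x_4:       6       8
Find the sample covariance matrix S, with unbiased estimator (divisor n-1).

Step 1 — column means:
  mean(X) = (5 + 7 + 2 + 6) / 4 = 20/4 = 5
  mean(Y) = (1 + 7 + 5 + 8) / 4 = 21/4 = 5.25

Step 2 — sample covariance S[i,j] = (1/(n-1)) · Σ_k (x_{k,i} - mean_i) · (x_{k,j} - mean_j), with n-1 = 3.
  S[X,X] = ((0)·(0) + (2)·(2) + (-3)·(-3) + (1)·(1)) / 3 = 14/3 = 4.6667
  S[X,Y] = ((0)·(-4.25) + (2)·(1.75) + (-3)·(-0.25) + (1)·(2.75)) / 3 = 7/3 = 2.3333
  S[Y,Y] = ((-4.25)·(-4.25) + (1.75)·(1.75) + (-0.25)·(-0.25) + (2.75)·(2.75)) / 3 = 28.75/3 = 9.5833

S is symmetric (S[j,i] = S[i,j]). Assembling:

S = [[4.6667, 2.3333],
 [2.3333, 9.5833]]


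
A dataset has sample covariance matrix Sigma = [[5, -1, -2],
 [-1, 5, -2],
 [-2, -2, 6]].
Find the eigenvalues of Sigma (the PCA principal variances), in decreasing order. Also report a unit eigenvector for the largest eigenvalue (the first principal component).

Step 1 — characteristic polynomial p(λ) = det(λI - Sigma) = λ³ - tr·λ² + c_1·λ - det, where tr = trace, c_1 = sum of the principal 2×2 minors, det = det(Sigma):
  tr = 5 + 5 + 6 = 16,
  c_1 = (5·5 - (-1)²) + (5·6 - (-2)²) + (5·6 - (-2)²) = 24 + 26 + 26 = 76,
  det = 5·(5·6 - (-2)²) - (-1)·((-1)·6 - (-2)·(-2)) + (-2)·((-1)·(-2) - 5·(-2)) = 5·(26) - (-1)·(-10) + (-2)·(12) = 96.
  So p(λ) = λ³ - 16λ² + 76λ - 96.
Step 2 — look for an integer root (rational root theorem: any rational root is an integer divisor of 96). Testing λ = 2:
  p(2) = 8 - 64 + 152 - 96 = 0  ✓
  Dividing out (λ - 2): p(λ) = (λ - 2)(λ² - 14λ + 48).
Step 3 — remaining eigenvalues from the quadratic λ² - 14λ + 48 = 0:
  Δ = 14² - 4·48 = 196 - 192 = 4,  λ = (14 ± √4)/2 = (14 ± 2)/2 = 8 or 6.
  Sorted: λ_1 = 8,  λ_2 = 6,  λ_3 = 2  (check: sum = 16 = tr ✓).

Step 4 — unit eigenvector for λ_1 = 8: v spans the null space of (Sigma - λ_1 I), whose rows are
  r_1 = (-3, -1, -2),  r_2 = (-1, -3, -2),  r_3 = (-2, -2, -2).
  v is orthogonal to every row, so take v ∝ r_1 × r_2 = ((-1)·(-2) - (-2)·(-3), (-2)·(-1) - (-3)·(-2), (-3)·(-3) - (-1)·(-1)) = (-4, -4, 8).
  Rescale (divide by 4; multiply by -1 so the first nonzero entry is positive): u = (1, 1, -2).
  ||u|| = √((1)² + (1)² + (-2)²) = √(6) ≈ 2.4495,  v_1 = u/||u|| ≈ (0.4082, 0.4082, -0.8165) (||v_1|| = 1).

λ_1 = 8,  λ_2 = 6,  λ_3 = 2;  v_1 ≈ (0.4082, 0.4082, -0.8165)


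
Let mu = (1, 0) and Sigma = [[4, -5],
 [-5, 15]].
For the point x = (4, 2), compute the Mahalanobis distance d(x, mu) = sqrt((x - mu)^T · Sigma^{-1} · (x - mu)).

Step 1 — centre the observation: (x - mu) = (3, 2).

Step 2 — invert Sigma. det(Sigma) = 4·15 - (-5)² = 35.
  Sigma^{-1} = (1/det) · [[d, -b], [-b, a]] = [[0.4286, 0.1429],
 [0.1429, 0.1143]].

Step 3 — form the quadratic (x - mu)^T · Sigma^{-1} · (x - mu):
  Sigma^{-1} · (x - mu) = (1.5714, 0.6571).
  (x - mu)^T · [Sigma^{-1} · (x - mu)] = (3)·(1.5714) + (2)·(0.6571) = 6.0286.

Step 4 — take square root: d = √(6.0286) ≈ 2.4553.

d(x, mu) = √(6.0286) ≈ 2.4553


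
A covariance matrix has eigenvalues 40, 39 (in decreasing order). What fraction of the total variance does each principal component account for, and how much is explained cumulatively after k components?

Step 1 — total variance = trace(Sigma) = Σ λ_i = 40 + 39 = 79.

Step 2 — fraction explained by component i = λ_i / Σ λ:
  PC1: 40/79 = 0.5063
  PC2: 39/79 = 0.4937

Step 3 — cumulative fraction after k components = (λ_1 + ... + λ_k) / Σ λ:
  k = 1: 40/79 = 0.5063
  k = 2: (40 + 39)/79 = 79/79 = 1

Summary (fraction, with percent):

explained: PC1 0.5063 (50.63%), PC2 0.4937 (49.37%);  cumulative: 0.5063, 1


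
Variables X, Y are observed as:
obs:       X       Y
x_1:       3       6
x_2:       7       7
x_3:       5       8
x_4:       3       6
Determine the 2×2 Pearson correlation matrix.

Step 1 — column means:
  mean(X) = (3 + 7 + 5 + 3) / 4 = 18/4 = 4.5
  mean(Y) = (6 + 7 + 8 + 6) / 4 = 27/4 = 6.75

Step 2 — sample variances and covariances s[i,j] = (1/(n-1)) · Σ_k (x_{k,i} - mean_i) · (x_{k,j} - mean_j), with n-1 = 3:
  s[X,X] = ((-1.5)·(-1.5) + (2.5)·(2.5) + (0.5)·(0.5) + (-1.5)·(-1.5)) / 3 = 11/3 = 3.6667
  s[X,Y] = ((-1.5)·(-0.75) + (2.5)·(0.25) + (0.5)·(1.25) + (-1.5)·(-0.75)) / 3 = 3.5/3 = 1.1667
  s[Y,Y] = ((-0.75)·(-0.75) + (0.25)·(0.25) + (1.25)·(1.25) + (-0.75)·(-0.75)) / 3 = 2.75/3 = 0.9167
  Sample standard deviations s_i = √(s[i,i]):
  s(X) = √(3.6667) = 1.9149
  s(Y) = √(0.9167) = 0.9574

Step 3 — r_{ij} = s_{ij} / (s_i · s_j):
  r[X,X] = 1 (diagonal).
  r[X,Y] = 1.1667 / (1.9149 · 0.9574) = 1.1667 / 1.8333 = 0.6364
  r[Y,Y] = 1 (diagonal).

R is symmetric with unit diagonal. Assembling:

R = [[1, 0.6364],
 [0.6364, 1]]


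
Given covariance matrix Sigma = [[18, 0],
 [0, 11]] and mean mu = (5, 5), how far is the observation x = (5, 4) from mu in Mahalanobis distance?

Step 1 — centre the observation: (x - mu) = (0, -1).

Step 2 — invert Sigma. det(Sigma) = 18·11 - (0)² = 198.
  Sigma^{-1} = (1/det) · [[d, -b], [-b, a]] = [[0.0556, 0],
 [0, 0.0909]].

Step 3 — form the quadratic (x - mu)^T · Sigma^{-1} · (x - mu):
  Sigma^{-1} · (x - mu) = (0, -0.0909).
  (x - mu)^T · [Sigma^{-1} · (x - mu)] = (0)·(0) + (-1)·(-0.0909) = 0.0909.

Step 4 — take square root: d = √(0.0909) ≈ 0.3015.

d(x, mu) = √(0.0909) ≈ 0.3015


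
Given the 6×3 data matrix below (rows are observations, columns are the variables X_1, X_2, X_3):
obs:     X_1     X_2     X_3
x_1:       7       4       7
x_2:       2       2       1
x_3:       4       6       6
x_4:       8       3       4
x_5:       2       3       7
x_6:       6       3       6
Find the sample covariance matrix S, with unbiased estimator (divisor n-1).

Step 1 — column means:
  mean(X_1) = (7 + 2 + 4 + 8 + 2 + 6) / 6 = 29/6 = 4.8333
  mean(X_2) = (4 + 2 + 6 + 3 + 3 + 3) / 6 = 21/6 = 3.5
  mean(X_3) = (7 + 1 + 6 + 4 + 7 + 6) / 6 = 31/6 = 5.1667

Step 2 — sample covariance S[i,j] = (1/(n-1)) · Σ_k (x_{k,i} - mean_i) · (x_{k,j} - mean_j), with n-1 = 5.
  S[X_1,X_1] = ((2.1667)·(2.1667) + (-2.8333)·(-2.8333) + (-0.8333)·(-0.8333) + (3.1667)·(3.1667) + (-2.8333)·(-2.8333) + (1.1667)·(1.1667)) / 5 = 32.8333/5 = 6.5667
  S[X_1,X_2] = ((2.1667)·(0.5) + (-2.8333)·(-1.5) + (-0.8333)·(2.5) + (3.1667)·(-0.5) + (-2.8333)·(-0.5) + (1.1667)·(-0.5)) / 5 = 2.5/5 = 0.5
  S[X_1,X_3] = ((2.1667)·(1.8333) + (-2.8333)·(-4.1667) + (-0.8333)·(0.8333) + (3.1667)·(-1.1667) + (-2.8333)·(1.8333) + (1.1667)·(0.8333)) / 5 = 7.1667/5 = 1.4333
  S[X_2,X_2] = ((0.5)·(0.5) + (-1.5)·(-1.5) + (2.5)·(2.5) + (-0.5)·(-0.5) + (-0.5)·(-0.5) + (-0.5)·(-0.5)) / 5 = 9.5/5 = 1.9
  S[X_2,X_3] = ((0.5)·(1.8333) + (-1.5)·(-4.1667) + (2.5)·(0.8333) + (-0.5)·(-1.1667) + (-0.5)·(1.8333) + (-0.5)·(0.8333)) / 5 = 8.5/5 = 1.7
  S[X_3,X_3] = ((1.8333)·(1.8333) + (-4.1667)·(-4.1667) + (0.8333)·(0.8333) + (-1.1667)·(-1.1667) + (1.8333)·(1.8333) + (0.8333)·(0.8333)) / 5 = 26.8333/5 = 5.3667

S is symmetric (S[j,i] = S[i,j]). Assembling:

S = [[6.5667, 0.5, 1.4333],
 [0.5, 1.9, 1.7],
 [1.4333, 1.7, 5.3667]]


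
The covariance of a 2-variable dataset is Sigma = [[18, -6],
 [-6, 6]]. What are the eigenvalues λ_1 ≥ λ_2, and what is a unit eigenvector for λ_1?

Step 1 — characteristic polynomial of 2×2 Sigma:
  det(Sigma - λI) = λ² - trace · λ + det = 0.
  trace = 18 + 6 = 24, det = 18·6 - (-6)² = 72.
Step 2 — discriminant:
  Δ = trace² - 4·det = 576 - 288 = 288.
Step 3 — eigenvalues:
  λ = (trace ± √Δ)/2 = (24 ± 16.9706)/2,
  λ_1 = 20.4853,  λ_2 = 3.5147.

Step 4 — unit eigenvector for λ_1: solve (Sigma - λ_1 I)v = 0. First row:
  (18 - 20.4853)·v_x + (-6)·v_y = 0, i.e. (-2.4853)·v_x + (-6)·v_y = 0,
  so v ∝ (b, λ_1 - a) = (-6, 2.4853); multiply by -1 so the first entry is positive: u = (6, -2.4853).
  ||u|| = √((6)² + (-2.4853)²) = √(42.1766) ≈ 6.4944,
  v_1 = u/||u|| ≈ (0.9239, -0.3827) (||v_1|| = 1).

λ_1 = 20.4853,  λ_2 = 3.5147;  v_1 ≈ (0.9239, -0.3827)


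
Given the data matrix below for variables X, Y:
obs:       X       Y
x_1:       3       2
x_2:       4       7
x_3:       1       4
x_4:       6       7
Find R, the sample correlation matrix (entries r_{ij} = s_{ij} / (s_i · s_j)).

Step 1 — column means:
  mean(X) = (3 + 4 + 1 + 6) / 4 = 14/4 = 3.5
  mean(Y) = (2 + 7 + 4 + 7) / 4 = 20/4 = 5

Step 2 — sample variances and covariances s[i,j] = (1/(n-1)) · Σ_k (x_{k,i} - mean_i) · (x_{k,j} - mean_j), with n-1 = 3:
  s[X,X] = ((-0.5)·(-0.5) + (0.5)·(0.5) + (-2.5)·(-2.5) + (2.5)·(2.5)) / 3 = 13/3 = 4.3333
  s[X,Y] = ((-0.5)·(-3) + (0.5)·(2) + (-2.5)·(-1) + (2.5)·(2)) / 3 = 10/3 = 3.3333
  s[Y,Y] = ((-3)·(-3) + (2)·(2) + (-1)·(-1) + (2)·(2)) / 3 = 18/3 = 6
  Sample standard deviations s_i = √(s[i,i]):
  s(X) = √(4.3333) = 2.0817
  s(Y) = √(6) = 2.4495

Step 3 — r_{ij} = s_{ij} / (s_i · s_j):
  r[X,X] = 1 (diagonal).
  r[X,Y] = 3.3333 / (2.0817 · 2.4495) = 3.3333 / 5.099 = 0.6537
  r[Y,Y] = 1 (diagonal).

R is symmetric with unit diagonal. Assembling:

R = [[1, 0.6537],
 [0.6537, 1]]


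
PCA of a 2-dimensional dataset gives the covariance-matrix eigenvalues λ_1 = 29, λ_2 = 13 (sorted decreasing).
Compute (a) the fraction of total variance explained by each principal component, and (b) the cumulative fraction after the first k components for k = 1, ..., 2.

Step 1 — total variance = trace(Sigma) = Σ λ_i = 29 + 13 = 42.

Step 2 — fraction explained by component i = λ_i / Σ λ:
  PC1: 29/42 = 0.6905
  PC2: 13/42 = 0.3095

Step 3 — cumulative fraction after k components = (λ_1 + ... + λ_k) / Σ λ:
  k = 1: 29/42 = 0.6905
  k = 2: (29 + 13)/42 = 42/42 = 1

Summary (fraction, with percent):

explained: PC1 0.6905 (69.05%), PC2 0.3095 (30.95%);  cumulative: 0.6905, 1


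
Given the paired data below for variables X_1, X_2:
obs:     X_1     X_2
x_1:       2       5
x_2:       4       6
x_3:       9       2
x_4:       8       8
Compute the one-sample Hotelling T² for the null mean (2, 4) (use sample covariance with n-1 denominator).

Step 1 — sample mean vector:
  mean(X_1) = (2 + 4 + 9 + 8) / 4 = 23/4 = 5.75
  mean(X_2) = (5 + 6 + 2 + 8) / 4 = 21/4 = 5.25
  x̄ = (5.75, 5.25),  deviation x̄ - mu_0 = (5.75, 5.25) - (2, 4) = (3.75, 1.25).

Step 2 — sample covariance matrix, S[i,j] = (1/(n-1)) · Σ_k (x_{k,i} - mean_i) · (x_{k,j} - mean_j), divisor n-1 = 3:
  S[X_1,X_1] = ((-3.75)·(-3.75) + (-1.75)·(-1.75) + (3.25)·(3.25) + (2.25)·(2.25)) / 3 = 32.75/3 = 10.9167
  S[X_1,X_2] = ((-3.75)·(-0.25) + (-1.75)·(0.75) + (3.25)·(-3.25) + (2.25)·(2.75)) / 3 = -4.75/3 = -1.5833
  S[X_2,X_2] = ((-0.25)·(-0.25) + (0.75)·(0.75) + (-3.25)·(-3.25) + (2.75)·(2.75)) / 3 = 18.75/3 = 6.25
  S = [[10.9167, -1.5833],
 [-1.5833, 6.25]].

Step 3 — invert S. det(S) = 10.9167·6.25 - (-1.5833)² = 65.7222.
  S^{-1} = (1/det) · [[d, -b], [-b, a]] = [[0.0951, 0.0241],
 [0.0241, 0.1661]].

Step 4 — quadratic form (x̄ - mu_0)^T · S^{-1} · (x̄ - mu_0):
  S^{-1} · (x̄ - mu_0) = (0.3867, 0.298),
  (x̄ - mu_0)^T · [...] = (3.75)·(0.3867) + (1.25)·(0.298) = 1.8227.

Step 5 — scale by n: T² = 4 · 1.8227 = 7.2908.

T² ≈ 7.2908


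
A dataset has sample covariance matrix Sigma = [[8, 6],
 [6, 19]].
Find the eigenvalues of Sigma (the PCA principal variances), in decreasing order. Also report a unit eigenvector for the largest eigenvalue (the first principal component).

Step 1 — characteristic polynomial of 2×2 Sigma:
  det(Sigma - λI) = λ² - trace · λ + det = 0.
  trace = 8 + 19 = 27, det = 8·19 - (6)² = 116.
Step 2 — discriminant:
  Δ = trace² - 4·det = 729 - 464 = 265.
Step 3 — eigenvalues:
  λ = (trace ± √Δ)/2 = (27 ± 16.2788)/2,
  λ_1 = 21.6394,  λ_2 = 5.3606.

Step 4 — unit eigenvector for λ_1: solve (Sigma - λ_1 I)v = 0. First row:
  (8 - 21.6394)·v_x + (6)·v_y = 0, i.e. (-13.6394)·v_x + (6)·v_y = 0,
  so v ∝ (b, λ_1 - a) = (6, 13.6394) = u.
  ||u|| = √((6)² + (13.6394)²) = √(222.0335) ≈ 14.9008,
  v_1 = u/||u|| ≈ (0.4027, 0.9153) (||v_1|| = 1).

λ_1 = 21.6394,  λ_2 = 5.3606;  v_1 ≈ (0.4027, 0.9153)


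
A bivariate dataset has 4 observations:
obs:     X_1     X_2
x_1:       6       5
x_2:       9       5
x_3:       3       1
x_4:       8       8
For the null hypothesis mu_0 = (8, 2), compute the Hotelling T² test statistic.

Step 1 — sample mean vector:
  mean(X_1) = (6 + 9 + 3 + 8) / 4 = 26/4 = 6.5
  mean(X_2) = (5 + 5 + 1 + 8) / 4 = 19/4 = 4.75
  x̄ = (6.5, 4.75),  deviation x̄ - mu_0 = (6.5, 4.75) - (8, 2) = (-1.5, 2.75).

Step 2 — sample covariance matrix, S[i,j] = (1/(n-1)) · Σ_k (x_{k,i} - mean_i) · (x_{k,j} - mean_j), divisor n-1 = 3:
  S[X_1,X_1] = ((-0.5)·(-0.5) + (2.5)·(2.5) + (-3.5)·(-3.5) + (1.5)·(1.5)) / 3 = 21/3 = 7
  S[X_1,X_2] = ((-0.5)·(0.25) + (2.5)·(0.25) + (-3.5)·(-3.75) + (1.5)·(3.25)) / 3 = 18.5/3 = 6.1667
  S[X_2,X_2] = ((0.25)·(0.25) + (0.25)·(0.25) + (-3.75)·(-3.75) + (3.25)·(3.25)) / 3 = 24.75/3 = 8.25
  S = [[7, 6.1667],
 [6.1667, 8.25]].

Step 3 — invert S. det(S) = 7·8.25 - (6.1667)² = 19.7222.
  S^{-1} = (1/det) · [[d, -b], [-b, a]] = [[0.4183, -0.3127],
 [-0.3127, 0.3549]].

Step 4 — quadratic form (x̄ - mu_0)^T · S^{-1} · (x̄ - mu_0):
  S^{-1} · (x̄ - mu_0) = (-1.4873, 1.4451),
  (x̄ - mu_0)^T · [...] = (-1.5)·(-1.4873) + (2.75)·(1.4451) = 6.2049.

Step 5 — scale by n: T² = 4 · 6.2049 = 24.8197.

T² ≈ 24.8197


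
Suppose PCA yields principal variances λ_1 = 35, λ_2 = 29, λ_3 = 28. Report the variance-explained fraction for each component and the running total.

Step 1 — total variance = trace(Sigma) = Σ λ_i = 35 + 29 + 28 = 92.

Step 2 — fraction explained by component i = λ_i / Σ λ:
  PC1: 35/92 = 0.3804
  PC2: 29/92 = 0.3152
  PC3: 28/92 = 0.3043

Step 3 — cumulative fraction after k components = (λ_1 + ... + λ_k) / Σ λ:
  k = 1: 35/92 = 0.3804
  k = 2: (35 + 29)/92 = 64/92 = 0.6957
  k = 3: (35 + 29 + 28)/92 = 92/92 = 1

Summary (fraction, with percent):

explained: PC1 0.3804 (38.04%), PC2 0.3152 (31.52%), PC3 0.3043 (30.43%);  cumulative: 0.3804, 0.6957, 1


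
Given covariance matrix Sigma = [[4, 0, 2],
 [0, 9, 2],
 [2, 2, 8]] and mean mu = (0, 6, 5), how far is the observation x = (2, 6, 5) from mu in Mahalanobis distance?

Step 1 — centre the observation: (x - mu) = (2, 0, 0).

Step 2 — invert Sigma (cofactor / det for 3×3, or solve directly):
  Sigma^{-1} = [[0.2881, 0.0169, -0.0763],
 [0.0169, 0.1186, -0.0339],
 [-0.0763, -0.0339, 0.1525]].

Step 3 — form the quadratic (x - mu)^T · Sigma^{-1} · (x - mu):
  Sigma^{-1} · (x - mu) = (0.5763, 0.0339, -0.1525).
  (x - mu)^T · [Sigma^{-1} · (x - mu)] = (2)·(0.5763) + (0)·(0.0339) + (0)·(-0.1525) = 1.1525.

Step 4 — take square root: d = √(1.1525) ≈ 1.0736.

d(x, mu) = √(1.1525) ≈ 1.0736


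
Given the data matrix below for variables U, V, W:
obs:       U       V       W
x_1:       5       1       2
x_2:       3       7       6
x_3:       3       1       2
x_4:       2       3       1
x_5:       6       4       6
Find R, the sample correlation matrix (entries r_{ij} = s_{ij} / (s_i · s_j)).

Step 1 — column means:
  mean(U) = (5 + 3 + 3 + 2 + 6) / 5 = 19/5 = 3.8
  mean(V) = (1 + 7 + 1 + 3 + 4) / 5 = 16/5 = 3.2
  mean(W) = (2 + 6 + 2 + 1 + 6) / 5 = 17/5 = 3.4

Step 2 — sample variances and covariances s[i,j] = (1/(n-1)) · Σ_k (x_{k,i} - mean_i) · (x_{k,j} - mean_j), with n-1 = 4:
  s[U,U] = ((1.2)·(1.2) + (-0.8)·(-0.8) + (-0.8)·(-0.8) + (-1.8)·(-1.8) + (2.2)·(2.2)) / 4 = 10.8/4 = 2.7
  s[U,V] = ((1.2)·(-2.2) + (-0.8)·(3.8) + (-0.8)·(-2.2) + (-1.8)·(-0.2) + (2.2)·(0.8)) / 4 = -1.8/4 = -0.45
  s[U,W] = ((1.2)·(-1.4) + (-0.8)·(2.6) + (-0.8)·(-1.4) + (-1.8)·(-2.4) + (2.2)·(2.6)) / 4 = 7.4/4 = 1.85
  s[V,V] = ((-2.2)·(-2.2) + (3.8)·(3.8) + (-2.2)·(-2.2) + (-0.2)·(-0.2) + (0.8)·(0.8)) / 4 = 24.8/4 = 6.2
  s[V,W] = ((-2.2)·(-1.4) + (3.8)·(2.6) + (-2.2)·(-1.4) + (-0.2)·(-2.4) + (0.8)·(2.6)) / 4 = 18.6/4 = 4.65
  s[W,W] = ((-1.4)·(-1.4) + (2.6)·(2.6) + (-1.4)·(-1.4) + (-2.4)·(-2.4) + (2.6)·(2.6)) / 4 = 23.2/4 = 5.8
  Sample standard deviations s_i = √(s[i,i]):
  s(U) = √(2.7) = 1.6432
  s(V) = √(6.2) = 2.49
  s(W) = √(5.8) = 2.4083

Step 3 — r_{ij} = s_{ij} / (s_i · s_j):
  r[U,U] = 1 (diagonal).
  r[U,V] = -0.45 / (1.6432 · 2.49) = -0.45 / 4.0915 = -0.11
  r[U,W] = 1.85 / (1.6432 · 2.4083) = 1.85 / 3.9573 = 0.4675
  r[V,V] = 1 (diagonal).
  r[V,W] = 4.65 / (2.49 · 2.4083) = 4.65 / 5.9967 = 0.7754
  r[W,W] = 1 (diagonal).

R is symmetric with unit diagonal. Assembling:

R = [[1, -0.11, 0.4675],
 [-0.11, 1, 0.7754],
 [0.4675, 0.7754, 1]]


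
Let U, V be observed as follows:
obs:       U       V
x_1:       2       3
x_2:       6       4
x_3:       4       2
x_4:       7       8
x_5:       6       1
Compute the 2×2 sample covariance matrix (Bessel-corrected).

Step 1 — column means:
  mean(U) = (2 + 6 + 4 + 7 + 6) / 5 = 25/5 = 5
  mean(V) = (3 + 4 + 2 + 8 + 1) / 5 = 18/5 = 3.6

Step 2 — sample covariance S[i,j] = (1/(n-1)) · Σ_k (x_{k,i} - mean_i) · (x_{k,j} - mean_j), with n-1 = 4.
  S[U,U] = ((-3)·(-3) + (1)·(1) + (-1)·(-1) + (2)·(2) + (1)·(1)) / 4 = 16/4 = 4
  S[U,V] = ((-3)·(-0.6) + (1)·(0.4) + (-1)·(-1.6) + (2)·(4.4) + (1)·(-2.6)) / 4 = 10/4 = 2.5
  S[V,V] = ((-0.6)·(-0.6) + (0.4)·(0.4) + (-1.6)·(-1.6) + (4.4)·(4.4) + (-2.6)·(-2.6)) / 4 = 29.2/4 = 7.3

S is symmetric (S[j,i] = S[i,j]). Assembling:

S = [[4, 2.5],
 [2.5, 7.3]]


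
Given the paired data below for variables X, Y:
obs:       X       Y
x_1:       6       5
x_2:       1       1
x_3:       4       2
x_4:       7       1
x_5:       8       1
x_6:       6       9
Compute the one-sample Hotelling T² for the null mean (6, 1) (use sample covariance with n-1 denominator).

Step 1 — sample mean vector:
  mean(X) = (6 + 1 + 4 + 7 + 8 + 6) / 6 = 32/6 = 5.3333
  mean(Y) = (5 + 1 + 2 + 1 + 1 + 9) / 6 = 19/6 = 3.1667
  x̄ = (5.3333, 3.1667),  deviation x̄ - mu_0 = (5.3333, 3.1667) - (6, 1) = (-0.6667, 2.1667).

Step 2 — sample covariance matrix, S[i,j] = (1/(n-1)) · Σ_k (x_{k,i} - mean_i) · (x_{k,j} - mean_j), divisor n-1 = 5:
  S[X,X] = ((0.6667)·(0.6667) + (-4.3333)·(-4.3333) + (-1.3333)·(-1.3333) + (1.6667)·(1.6667) + (2.6667)·(2.6667) + (0.6667)·(0.6667)) / 5 = 31.3333/5 = 6.2667
  S[X,Y] = ((0.6667)·(1.8333) + (-4.3333)·(-2.1667) + (-1.3333)·(-1.1667) + (1.6667)·(-2.1667) + (2.6667)·(-2.1667) + (0.6667)·(5.8333)) / 5 = 6.6667/5 = 1.3333
  S[Y,Y] = ((1.8333)·(1.8333) + (-2.1667)·(-2.1667) + (-1.1667)·(-1.1667) + (-2.1667)·(-2.1667) + (-2.1667)·(-2.1667) + (5.8333)·(5.8333)) / 5 = 52.8333/5 = 10.5667
  S = [[6.2667, 1.3333],
 [1.3333, 10.5667]].

Step 3 — invert S. det(S) = 6.2667·10.5667 - (1.3333)² = 64.44.
  S^{-1} = (1/det) · [[d, -b], [-b, a]] = [[0.164, -0.0207],
 [-0.0207, 0.0972]].

Step 4 — quadratic form (x̄ - mu_0)^T · S^{-1} · (x̄ - mu_0):
  S^{-1} · (x̄ - mu_0) = (-0.1541, 0.2245),
  (x̄ - mu_0)^T · [...] = (-0.6667)·(-0.1541) + (2.1667)·(0.2245) = 0.5892.

Step 5 — scale by n: T² = 6 · 0.5892 = 3.5351.

T² ≈ 3.5351


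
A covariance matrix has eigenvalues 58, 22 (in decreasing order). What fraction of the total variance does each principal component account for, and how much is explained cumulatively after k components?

Step 1 — total variance = trace(Sigma) = Σ λ_i = 58 + 22 = 80.

Step 2 — fraction explained by component i = λ_i / Σ λ:
  PC1: 58/80 = 0.725
  PC2: 22/80 = 0.275

Step 3 — cumulative fraction after k components = (λ_1 + ... + λ_k) / Σ λ:
  k = 1: 58/80 = 0.725
  k = 2: (58 + 22)/80 = 80/80 = 1

Summary (fraction, with percent):

explained: PC1 0.725 (72.5%), PC2 0.275 (27.5%);  cumulative: 0.725, 1


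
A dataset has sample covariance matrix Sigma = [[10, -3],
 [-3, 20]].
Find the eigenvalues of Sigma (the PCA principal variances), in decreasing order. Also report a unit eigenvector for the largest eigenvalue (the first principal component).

Step 1 — characteristic polynomial of 2×2 Sigma:
  det(Sigma - λI) = λ² - trace · λ + det = 0.
  trace = 10 + 20 = 30, det = 10·20 - (-3)² = 191.
Step 2 — discriminant:
  Δ = trace² - 4·det = 900 - 764 = 136.
Step 3 — eigenvalues:
  λ = (trace ± √Δ)/2 = (30 ± 11.6619)/2,
  λ_1 = 20.831,  λ_2 = 9.169.

Step 4 — unit eigenvector for λ_1: solve (Sigma - λ_1 I)v = 0. First row:
  (10 - 20.831)·v_x + (-3)·v_y = 0, i.e. (-10.831)·v_x + (-3)·v_y = 0,
  so v ∝ (b, λ_1 - a) = (-3, 10.831); multiply by -1 so the first entry is positive: u = (3, -10.831).
  ||u|| = √((3)² + (-10.831)²) = √(126.3095) ≈ 11.2388,
  v_1 = u/||u|| ≈ (0.2669, -0.9637) (||v_1|| = 1).

λ_1 = 20.831,  λ_2 = 9.169;  v_1 ≈ (0.2669, -0.9637)


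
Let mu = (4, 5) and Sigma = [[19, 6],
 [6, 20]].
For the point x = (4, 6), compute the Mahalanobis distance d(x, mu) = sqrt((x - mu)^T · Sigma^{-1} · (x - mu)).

Step 1 — centre the observation: (x - mu) = (0, 1).

Step 2 — invert Sigma. det(Sigma) = 19·20 - (6)² = 344.
  Sigma^{-1} = (1/det) · [[d, -b], [-b, a]] = [[0.0581, -0.0174],
 [-0.0174, 0.0552]].

Step 3 — form the quadratic (x - mu)^T · Sigma^{-1} · (x - mu):
  Sigma^{-1} · (x - mu) = (-0.0174, 0.0552).
  (x - mu)^T · [Sigma^{-1} · (x - mu)] = (0)·(-0.0174) + (1)·(0.0552) = 0.0552.

Step 4 — take square root: d = √(0.0552) ≈ 0.235.

d(x, mu) = √(0.0552) ≈ 0.235


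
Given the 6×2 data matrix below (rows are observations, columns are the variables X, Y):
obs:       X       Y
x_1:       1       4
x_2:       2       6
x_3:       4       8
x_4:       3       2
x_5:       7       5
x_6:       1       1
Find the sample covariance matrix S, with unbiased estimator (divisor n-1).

Step 1 — column means:
  mean(X) = (1 + 2 + 4 + 3 + 7 + 1) / 6 = 18/6 = 3
  mean(Y) = (4 + 6 + 8 + 2 + 5 + 1) / 6 = 26/6 = 4.3333

Step 2 — sample covariance S[i,j] = (1/(n-1)) · Σ_k (x_{k,i} - mean_i) · (x_{k,j} - mean_j), with n-1 = 5.
  S[X,X] = ((-2)·(-2) + (-1)·(-1) + (1)·(1) + (0)·(0) + (4)·(4) + (-2)·(-2)) / 5 = 26/5 = 5.2
  S[X,Y] = ((-2)·(-0.3333) + (-1)·(1.6667) + (1)·(3.6667) + (0)·(-2.3333) + (4)·(0.6667) + (-2)·(-3.3333)) / 5 = 12/5 = 2.4
  S[Y,Y] = ((-0.3333)·(-0.3333) + (1.6667)·(1.6667) + (3.6667)·(3.6667) + (-2.3333)·(-2.3333) + (0.6667)·(0.6667) + (-3.3333)·(-3.3333)) / 5 = 33.3333/5 = 6.6667

S is symmetric (S[j,i] = S[i,j]). Assembling:

S = [[5.2, 2.4],
 [2.4, 6.6667]]


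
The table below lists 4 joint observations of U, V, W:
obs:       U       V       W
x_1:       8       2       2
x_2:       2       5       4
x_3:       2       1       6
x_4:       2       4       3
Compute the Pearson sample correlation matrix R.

Step 1 — column means:
  mean(U) = (8 + 2 + 2 + 2) / 4 = 14/4 = 3.5
  mean(V) = (2 + 5 + 1 + 4) / 4 = 12/4 = 3
  mean(W) = (2 + 4 + 6 + 3) / 4 = 15/4 = 3.75

Step 2 — sample variances and covariances s[i,j] = (1/(n-1)) · Σ_k (x_{k,i} - mean_i) · (x_{k,j} - mean_j), with n-1 = 3:
  s[U,U] = ((4.5)·(4.5) + (-1.5)·(-1.5) + (-1.5)·(-1.5) + (-1.5)·(-1.5)) / 3 = 27/3 = 9
  s[U,V] = ((4.5)·(-1) + (-1.5)·(2) + (-1.5)·(-2) + (-1.5)·(1)) / 3 = -6/3 = -2
  s[U,W] = ((4.5)·(-1.75) + (-1.5)·(0.25) + (-1.5)·(2.25) + (-1.5)·(-0.75)) / 3 = -10.5/3 = -3.5
  s[V,V] = ((-1)·(-1) + (2)·(2) + (-2)·(-2) + (1)·(1)) / 3 = 10/3 = 3.3333
  s[V,W] = ((-1)·(-1.75) + (2)·(0.25) + (-2)·(2.25) + (1)·(-0.75)) / 3 = -3/3 = -1
  s[W,W] = ((-1.75)·(-1.75) + (0.25)·(0.25) + (2.25)·(2.25) + (-0.75)·(-0.75)) / 3 = 8.75/3 = 2.9167
  Sample standard deviations s_i = √(s[i,i]):
  s(U) = √(9) = 3
  s(V) = √(3.3333) = 1.8257
  s(W) = √(2.9167) = 1.7078

Step 3 — r_{ij} = s_{ij} / (s_i · s_j):
  r[U,U] = 1 (diagonal).
  r[U,V] = -2 / (3 · 1.8257) = -2 / 5.4772 = -0.3651
  r[U,W] = -3.5 / (3 · 1.7078) = -3.5 / 5.1235 = -0.6831
  r[V,V] = 1 (diagonal).
  r[V,W] = -1 / (1.8257 · 1.7078) = -1 / 3.118 = -0.3207
  r[W,W] = 1 (diagonal).

R is symmetric with unit diagonal. Assembling:

R = [[1, -0.3651, -0.6831],
 [-0.3651, 1, -0.3207],
 [-0.6831, -0.3207, 1]]


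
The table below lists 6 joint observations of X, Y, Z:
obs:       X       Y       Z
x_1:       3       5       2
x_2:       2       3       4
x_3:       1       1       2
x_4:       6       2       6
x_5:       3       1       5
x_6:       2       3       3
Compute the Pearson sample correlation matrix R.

Step 1 — column means:
  mean(X) = (3 + 2 + 1 + 6 + 3 + 2) / 6 = 17/6 = 2.8333
  mean(Y) = (5 + 3 + 1 + 2 + 1 + 3) / 6 = 15/6 = 2.5
  mean(Z) = (2 + 4 + 2 + 6 + 5 + 3) / 6 = 22/6 = 3.6667

Step 2 — sample variances and covariances s[i,j] = (1/(n-1)) · Σ_k (x_{k,i} - mean_i) · (x_{k,j} - mean_j), with n-1 = 5:
  s[X,X] = ((0.1667)·(0.1667) + (-0.8333)·(-0.8333) + (-1.8333)·(-1.8333) + (3.1667)·(3.1667) + (0.1667)·(0.1667) + (-0.8333)·(-0.8333)) / 5 = 14.8333/5 = 2.9667
  s[X,Y] = ((0.1667)·(2.5) + (-0.8333)·(0.5) + (-1.8333)·(-1.5) + (3.1667)·(-0.5) + (0.1667)·(-1.5) + (-0.8333)·(0.5)) / 5 = 0.5/5 = 0.1
  s[X,Z] = ((0.1667)·(-1.6667) + (-0.8333)·(0.3333) + (-1.8333)·(-1.6667) + (3.1667)·(2.3333) + (0.1667)·(1.3333) + (-0.8333)·(-0.6667)) / 5 = 10.6667/5 = 2.1333
  s[Y,Y] = ((2.5)·(2.5) + (0.5)·(0.5) + (-1.5)·(-1.5) + (-0.5)·(-0.5) + (-1.5)·(-1.5) + (0.5)·(0.5)) / 5 = 11.5/5 = 2.3
  s[Y,Z] = ((2.5)·(-1.6667) + (0.5)·(0.3333) + (-1.5)·(-1.6667) + (-0.5)·(2.3333) + (-1.5)·(1.3333) + (0.5)·(-0.6667)) / 5 = -5/5 = -1
  s[Z,Z] = ((-1.6667)·(-1.6667) + (0.3333)·(0.3333) + (-1.6667)·(-1.6667) + (2.3333)·(2.3333) + (1.3333)·(1.3333) + (-0.6667)·(-0.6667)) / 5 = 13.3333/5 = 2.6667
  Sample standard deviations s_i = √(s[i,i]):
  s(X) = √(2.9667) = 1.7224
  s(Y) = √(2.3) = 1.5166
  s(Z) = √(2.6667) = 1.633

Step 3 — r_{ij} = s_{ij} / (s_i · s_j):
  r[X,X] = 1 (diagonal).
  r[X,Y] = 0.1 / (1.7224 · 1.5166) = 0.1 / 2.6122 = 0.0383
  r[X,Z] = 2.1333 / (1.7224 · 1.633) = 2.1333 / 2.8127 = 0.7585
  r[Y,Y] = 1 (diagonal).
  r[Y,Z] = -1 / (1.5166 · 1.633) = -1 / 2.4766 = -0.4038
  r[Z,Z] = 1 (diagonal).

R is symmetric with unit diagonal. Assembling:

R = [[1, 0.0383, 0.7585],
 [0.0383, 1, -0.4038],
 [0.7585, -0.4038, 1]]


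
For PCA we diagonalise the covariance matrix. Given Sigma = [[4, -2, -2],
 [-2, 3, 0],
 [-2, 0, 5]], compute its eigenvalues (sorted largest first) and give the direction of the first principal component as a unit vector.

Step 1 — characteristic polynomial p(λ) = det(λI - Sigma) = λ³ - tr·λ² + c_1·λ - det, where tr = trace, c_1 = sum of the principal 2×2 minors, det = det(Sigma):
  tr = 4 + 3 + 5 = 12,
  c_1 = (4·3 - (-2)²) + (4·5 - (-2)²) + (3·5 - (0)²) = 8 + 16 + 15 = 39,
  det = 4·(3·5 - (0)²) - (-2)·((-2)·5 - (0)·(-2)) + (-2)·((-2)·(0) - 3·(-2)) = 4·(15) - (-2)·(-10) + (-2)·(6) = 28.
  So p(λ) = λ³ - 12λ² + 39λ - 28.
Step 2 — look for an integer root (rational root theorem: any rational root is an integer divisor of 28). Testing λ = 1:
  p(1) = 1 - 12 + 39 - 28 = 0  ✓
  Dividing out (λ - 1): p(λ) = (λ - 1)(λ² - 11λ + 28).
Step 3 — remaining eigenvalues from the quadratic λ² - 11λ + 28 = 0:
  Δ = 11² - 4·28 = 121 - 112 = 9,  λ = (11 ± √9)/2 = (11 ± 3)/2 = 7 or 4.
  Sorted: λ_1 = 7,  λ_2 = 4,  λ_3 = 1  (check: sum = 12 = tr ✓).

Step 4 — unit eigenvector for λ_1 = 7: v spans the null space of (Sigma - λ_1 I), whose rows are
  r_1 = (-3, -2, -2),  r_2 = (-2, -4, 0),  r_3 = (-2, 0, -2).
  v is orthogonal to every row, so take v ∝ r_1 × r_2 = ((-2)·(0) - (-2)·(-4), (-2)·(-2) - (-3)·(0), (-3)·(-4) - (-2)·(-2)) = (-8, 4, 8).
  Rescale (divide by 4; multiply by -1 so the first nonzero entry is positive): u = (2, -1, -2).
  ||u|| = √((2)² + (-1)² + (-2)²) = √(9) = 3,  v_1 = u/||u|| ≈ (0.6667, -0.3333, -0.6667) (||v_1|| = 1).

λ_1 = 7,  λ_2 = 4,  λ_3 = 1;  v_1 ≈ (0.6667, -0.3333, -0.6667)


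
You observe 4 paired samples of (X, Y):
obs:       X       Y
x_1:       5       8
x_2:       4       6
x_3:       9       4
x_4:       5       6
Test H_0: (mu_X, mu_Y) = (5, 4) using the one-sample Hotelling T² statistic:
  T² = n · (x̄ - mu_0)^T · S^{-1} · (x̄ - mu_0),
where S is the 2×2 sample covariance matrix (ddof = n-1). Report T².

Step 1 — sample mean vector:
  mean(X) = (5 + 4 + 9 + 5) / 4 = 23/4 = 5.75
  mean(Y) = (8 + 6 + 4 + 6) / 4 = 24/4 = 6
  x̄ = (5.75, 6),  deviation x̄ - mu_0 = (5.75, 6) - (5, 4) = (0.75, 2).

Step 2 — sample covariance matrix, S[i,j] = (1/(n-1)) · Σ_k (x_{k,i} - mean_i) · (x_{k,j} - mean_j), divisor n-1 = 3:
  S[X,X] = ((-0.75)·(-0.75) + (-1.75)·(-1.75) + (3.25)·(3.25) + (-0.75)·(-0.75)) / 3 = 14.75/3 = 4.9167
  S[X,Y] = ((-0.75)·(2) + (-1.75)·(0) + (3.25)·(-2) + (-0.75)·(0)) / 3 = -8/3 = -2.6667
  S[Y,Y] = ((2)·(2) + (0)·(0) + (-2)·(-2) + (0)·(0)) / 3 = 8/3 = 2.6667
  S = [[4.9167, -2.6667],
 [-2.6667, 2.6667]].

Step 3 — invert S. det(S) = 4.9167·2.6667 - (-2.6667)² = 6.
  S^{-1} = (1/det) · [[d, -b], [-b, a]] = [[0.4444, 0.4444],
 [0.4444, 0.8194]].

Step 4 — quadratic form (x̄ - mu_0)^T · S^{-1} · (x̄ - mu_0):
  S^{-1} · (x̄ - mu_0) = (1.2222, 1.9722),
  (x̄ - mu_0)^T · [...] = (0.75)·(1.2222) + (2)·(1.9722) = 4.8611.

Step 5 — scale by n: T² = 4 · 4.8611 = 19.4444.

T² ≈ 19.4444


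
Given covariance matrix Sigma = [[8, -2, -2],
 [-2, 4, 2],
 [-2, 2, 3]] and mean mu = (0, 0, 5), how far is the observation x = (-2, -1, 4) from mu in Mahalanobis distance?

Step 1 — centre the observation: (x - mu) = (-2, -1, -1).

Step 2 — invert Sigma (cofactor / det for 3×3, or solve directly):
  Sigma^{-1} = [[0.1538, 0.0385, 0.0769],
 [0.0385, 0.3846, -0.2308],
 [0.0769, -0.2308, 0.5385]].

Step 3 — form the quadratic (x - mu)^T · Sigma^{-1} · (x - mu):
  Sigma^{-1} · (x - mu) = (-0.4231, -0.2308, -0.4615).
  (x - mu)^T · [Sigma^{-1} · (x - mu)] = (-2)·(-0.4231) + (-1)·(-0.2308) + (-1)·(-0.4615) = 1.5385.

Step 4 — take square root: d = √(1.5385) ≈ 1.2403.

d(x, mu) = √(1.5385) ≈ 1.2403


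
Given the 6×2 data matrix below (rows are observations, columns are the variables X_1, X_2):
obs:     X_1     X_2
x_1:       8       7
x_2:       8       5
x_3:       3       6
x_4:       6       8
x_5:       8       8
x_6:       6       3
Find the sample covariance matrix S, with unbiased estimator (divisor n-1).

Step 1 — column means:
  mean(X_1) = (8 + 8 + 3 + 6 + 8 + 6) / 6 = 39/6 = 6.5
  mean(X_2) = (7 + 5 + 6 + 8 + 8 + 3) / 6 = 37/6 = 6.1667

Step 2 — sample covariance S[i,j] = (1/(n-1)) · Σ_k (x_{k,i} - mean_i) · (x_{k,j} - mean_j), with n-1 = 5.
  S[X_1,X_1] = ((1.5)·(1.5) + (1.5)·(1.5) + (-3.5)·(-3.5) + (-0.5)·(-0.5) + (1.5)·(1.5) + (-0.5)·(-0.5)) / 5 = 19.5/5 = 3.9
  S[X_1,X_2] = ((1.5)·(0.8333) + (1.5)·(-1.1667) + (-3.5)·(-0.1667) + (-0.5)·(1.8333) + (1.5)·(1.8333) + (-0.5)·(-3.1667)) / 5 = 3.5/5 = 0.7
  S[X_2,X_2] = ((0.8333)·(0.8333) + (-1.1667)·(-1.1667) + (-0.1667)·(-0.1667) + (1.8333)·(1.8333) + (1.8333)·(1.8333) + (-3.1667)·(-3.1667)) / 5 = 18.8333/5 = 3.7667

S is symmetric (S[j,i] = S[i,j]). Assembling:

S = [[3.9, 0.7],
 [0.7, 3.7667]]


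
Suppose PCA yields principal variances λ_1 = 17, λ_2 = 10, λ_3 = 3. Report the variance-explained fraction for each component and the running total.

Step 1 — total variance = trace(Sigma) = Σ λ_i = 17 + 10 + 3 = 30.

Step 2 — fraction explained by component i = λ_i / Σ λ:
  PC1: 17/30 = 0.5667
  PC2: 10/30 = 0.3333
  PC3: 3/30 = 0.1

Step 3 — cumulative fraction after k components = (λ_1 + ... + λ_k) / Σ λ:
  k = 1: 17/30 = 0.5667
  k = 2: (17 + 10)/30 = 27/30 = 0.9
  k = 3: (17 + 10 + 3)/30 = 30/30 = 1

Summary (fraction, with percent):

explained: PC1 0.5667 (56.67%), PC2 0.3333 (33.33%), PC3 0.1 (10%);  cumulative: 0.5667, 0.9, 1


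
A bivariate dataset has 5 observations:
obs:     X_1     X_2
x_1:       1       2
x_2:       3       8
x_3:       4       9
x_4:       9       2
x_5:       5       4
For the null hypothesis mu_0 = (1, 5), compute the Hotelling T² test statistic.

Step 1 — sample mean vector:
  mean(X_1) = (1 + 3 + 4 + 9 + 5) / 5 = 22/5 = 4.4
  mean(X_2) = (2 + 8 + 9 + 2 + 4) / 5 = 25/5 = 5
  x̄ = (4.4, 5),  deviation x̄ - mu_0 = (4.4, 5) - (1, 5) = (3.4, 0).

Step 2 — sample covariance matrix, S[i,j] = (1/(n-1)) · Σ_k (x_{k,i} - mean_i) · (x_{k,j} - mean_j), divisor n-1 = 4:
  S[X_1,X_1] = ((-3.4)·(-3.4) + (-1.4)·(-1.4) + (-0.4)·(-0.4) + (4.6)·(4.6) + (0.6)·(0.6)) / 4 = 35.2/4 = 8.8
  S[X_1,X_2] = ((-3.4)·(-3) + (-1.4)·(3) + (-0.4)·(4) + (4.6)·(-3) + (0.6)·(-1)) / 4 = -10/4 = -2.5
  S[X_2,X_2] = ((-3)·(-3) + (3)·(3) + (4)·(4) + (-3)·(-3) + (-1)·(-1)) / 4 = 44/4 = 11
  S = [[8.8, -2.5],
 [-2.5, 11]].

Step 3 — invert S. det(S) = 8.8·11 - (-2.5)² = 90.55.
  S^{-1} = (1/det) · [[d, -b], [-b, a]] = [[0.1215, 0.0276],
 [0.0276, 0.0972]].

Step 4 — quadratic form (x̄ - mu_0)^T · S^{-1} · (x̄ - mu_0):
  S^{-1} · (x̄ - mu_0) = (0.413, 0.0939),
  (x̄ - mu_0)^T · [...] = (3.4)·(0.413) + (0)·(0.0939) = 1.4043.

Step 5 — scale by n: T² = 5 · 1.4043 = 7.0215.

T² ≈ 7.0215


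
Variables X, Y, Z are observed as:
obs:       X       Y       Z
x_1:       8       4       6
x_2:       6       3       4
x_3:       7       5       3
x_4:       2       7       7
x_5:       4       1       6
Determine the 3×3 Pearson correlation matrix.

Step 1 — column means:
  mean(X) = (8 + 6 + 7 + 2 + 4) / 5 = 27/5 = 5.4
  mean(Y) = (4 + 3 + 5 + 7 + 1) / 5 = 20/5 = 4
  mean(Z) = (6 + 4 + 3 + 7 + 6) / 5 = 26/5 = 5.2

Step 2 — sample variances and covariances s[i,j] = (1/(n-1)) · Σ_k (x_{k,i} - mean_i) · (x_{k,j} - mean_j), with n-1 = 4:
  s[X,X] = ((2.6)·(2.6) + (0.6)·(0.6) + (1.6)·(1.6) + (-3.4)·(-3.4) + (-1.4)·(-1.4)) / 4 = 23.2/4 = 5.8
  s[X,Y] = ((2.6)·(0) + (0.6)·(-1) + (1.6)·(1) + (-3.4)·(3) + (-1.4)·(-3)) / 4 = -5/4 = -1.25
  s[X,Z] = ((2.6)·(0.8) + (0.6)·(-1.2) + (1.6)·(-2.2) + (-3.4)·(1.8) + (-1.4)·(0.8)) / 4 = -9.4/4 = -2.35
  s[Y,Y] = ((0)·(0) + (-1)·(-1) + (1)·(1) + (3)·(3) + (-3)·(-3)) / 4 = 20/4 = 5
  s[Y,Z] = ((0)·(0.8) + (-1)·(-1.2) + (1)·(-2.2) + (3)·(1.8) + (-3)·(0.8)) / 4 = 2/4 = 0.5
  s[Z,Z] = ((0.8)·(0.8) + (-1.2)·(-1.2) + (-2.2)·(-2.2) + (1.8)·(1.8) + (0.8)·(0.8)) / 4 = 10.8/4 = 2.7
  Sample standard deviations s_i = √(s[i,i]):
  s(X) = √(5.8) = 2.4083
  s(Y) = √(5) = 2.2361
  s(Z) = √(2.7) = 1.6432

Step 3 — r_{ij} = s_{ij} / (s_i · s_j):
  r[X,X] = 1 (diagonal).
  r[X,Y] = -1.25 / (2.4083 · 2.2361) = -1.25 / 5.3852 = -0.2321
  r[X,Z] = -2.35 / (2.4083 · 1.6432) = -2.35 / 3.9573 = -0.5938
  r[Y,Y] = 1 (diagonal).
  r[Y,Z] = 0.5 / (2.2361 · 1.6432) = 0.5 / 3.6742 = 0.1361
  r[Z,Z] = 1 (diagonal).

R is symmetric with unit diagonal. Assembling:

R = [[1, -0.2321, -0.5938],
 [-0.2321, 1, 0.1361],
 [-0.5938, 0.1361, 1]]


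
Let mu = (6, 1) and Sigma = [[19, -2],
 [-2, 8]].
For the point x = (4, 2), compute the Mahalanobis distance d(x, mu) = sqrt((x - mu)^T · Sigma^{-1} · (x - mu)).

Step 1 — centre the observation: (x - mu) = (-2, 1).

Step 2 — invert Sigma. det(Sigma) = 19·8 - (-2)² = 148.
  Sigma^{-1} = (1/det) · [[d, -b], [-b, a]] = [[0.0541, 0.0135],
 [0.0135, 0.1284]].

Step 3 — form the quadratic (x - mu)^T · Sigma^{-1} · (x - mu):
  Sigma^{-1} · (x - mu) = (-0.0946, 0.1014).
  (x - mu)^T · [Sigma^{-1} · (x - mu)] = (-2)·(-0.0946) + (1)·(0.1014) = 0.2905.

Step 4 — take square root: d = √(0.2905) ≈ 0.539.

d(x, mu) = √(0.2905) ≈ 0.539


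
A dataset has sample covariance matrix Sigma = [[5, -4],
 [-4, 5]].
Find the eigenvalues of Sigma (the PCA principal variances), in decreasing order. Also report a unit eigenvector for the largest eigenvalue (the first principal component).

Step 1 — characteristic polynomial of 2×2 Sigma:
  det(Sigma - λI) = λ² - trace · λ + det = 0.
  trace = 5 + 5 = 10, det = 5·5 - (-4)² = 9.
Step 2 — discriminant:
  Δ = trace² - 4·det = 100 - 36 = 64.
Step 3 — eigenvalues:
  λ = (trace ± √Δ)/2 = (10 ± 8)/2,
  λ_1 = 9,  λ_2 = 1.

Step 4 — unit eigenvector for λ_1: solve (Sigma - λ_1 I)v = 0. First row:
  (5 - 9)·v_x + (-4)·v_y = 0, i.e. (-4)·v_x + (-4)·v_y = 0,
  so v ∝ (b, λ_1 - a) = (-4, 4); multiply by -1 so the first entry is positive: u = (4, -4).
  ||u|| = √((4)² + (-4)²) = √(32) ≈ 5.6569,
  v_1 = u/||u|| ≈ (0.7071, -0.7071) (||v_1|| = 1).

λ_1 = 9,  λ_2 = 1;  v_1 ≈ (0.7071, -0.7071)


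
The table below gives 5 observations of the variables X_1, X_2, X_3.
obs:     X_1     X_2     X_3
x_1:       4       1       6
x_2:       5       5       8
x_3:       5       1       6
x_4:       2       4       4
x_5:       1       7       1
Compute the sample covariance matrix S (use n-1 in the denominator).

Step 1 — column means:
  mean(X_1) = (4 + 5 + 5 + 2 + 1) / 5 = 17/5 = 3.4
  mean(X_2) = (1 + 5 + 1 + 4 + 7) / 5 = 18/5 = 3.6
  mean(X_3) = (6 + 8 + 6 + 4 + 1) / 5 = 25/5 = 5

Step 2 — sample covariance S[i,j] = (1/(n-1)) · Σ_k (x_{k,i} - mean_i) · (x_{k,j} - mean_j), with n-1 = 4.
  S[X_1,X_1] = ((0.6)·(0.6) + (1.6)·(1.6) + (1.6)·(1.6) + (-1.4)·(-1.4) + (-2.4)·(-2.4)) / 4 = 13.2/4 = 3.3
  S[X_1,X_2] = ((0.6)·(-2.6) + (1.6)·(1.4) + (1.6)·(-2.6) + (-1.4)·(0.4) + (-2.4)·(3.4)) / 4 = -12.2/4 = -3.05
  S[X_1,X_3] = ((0.6)·(1) + (1.6)·(3) + (1.6)·(1) + (-1.4)·(-1) + (-2.4)·(-4)) / 4 = 18/4 = 4.5
  S[X_2,X_2] = ((-2.6)·(-2.6) + (1.4)·(1.4) + (-2.6)·(-2.6) + (0.4)·(0.4) + (3.4)·(3.4)) / 4 = 27.2/4 = 6.8
  S[X_2,X_3] = ((-2.6)·(1) + (1.4)·(3) + (-2.6)·(1) + (0.4)·(-1) + (3.4)·(-4)) / 4 = -15/4 = -3.75
  S[X_3,X_3] = ((1)·(1) + (3)·(3) + (1)·(1) + (-1)·(-1) + (-4)·(-4)) / 4 = 28/4 = 7

S is symmetric (S[j,i] = S[i,j]). Assembling:

S = [[3.3, -3.05, 4.5],
 [-3.05, 6.8, -3.75],
 [4.5, -3.75, 7]]
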